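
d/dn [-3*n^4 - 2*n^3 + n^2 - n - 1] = -12*n^3 - 6*n^2 + 2*n - 1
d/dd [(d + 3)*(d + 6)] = 2*d + 9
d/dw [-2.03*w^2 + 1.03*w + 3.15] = 1.03 - 4.06*w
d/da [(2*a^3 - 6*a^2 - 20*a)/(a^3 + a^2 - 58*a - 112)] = 8*(a^2 - 28*a + 70)/(a^4 - 2*a^3 - 111*a^2 + 112*a + 3136)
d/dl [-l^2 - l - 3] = -2*l - 1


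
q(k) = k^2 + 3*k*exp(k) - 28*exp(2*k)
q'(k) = 3*k*exp(k) + 2*k - 56*exp(2*k) + 3*exp(k)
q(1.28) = -346.75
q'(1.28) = -697.24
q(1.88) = -1162.06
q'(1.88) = -2344.73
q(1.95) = -1338.35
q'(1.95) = -2700.43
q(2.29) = -2657.32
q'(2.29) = -5358.76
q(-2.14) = 3.44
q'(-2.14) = -5.46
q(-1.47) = -0.33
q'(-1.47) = -6.22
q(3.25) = -18361.95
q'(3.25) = -36912.60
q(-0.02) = -26.96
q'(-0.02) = -50.96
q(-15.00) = 225.00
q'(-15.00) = -30.00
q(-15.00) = 225.00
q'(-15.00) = -30.00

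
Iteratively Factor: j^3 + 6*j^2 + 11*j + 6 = (j + 1)*(j^2 + 5*j + 6) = (j + 1)*(j + 2)*(j + 3)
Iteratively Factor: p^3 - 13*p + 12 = (p - 1)*(p^2 + p - 12) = (p - 1)*(p + 4)*(p - 3)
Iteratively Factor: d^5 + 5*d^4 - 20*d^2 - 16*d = (d + 4)*(d^4 + d^3 - 4*d^2 - 4*d) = (d + 1)*(d + 4)*(d^3 - 4*d) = (d + 1)*(d + 2)*(d + 4)*(d^2 - 2*d) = d*(d + 1)*(d + 2)*(d + 4)*(d - 2)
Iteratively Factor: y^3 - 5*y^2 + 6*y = (y)*(y^2 - 5*y + 6) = y*(y - 2)*(y - 3)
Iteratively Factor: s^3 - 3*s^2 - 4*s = (s + 1)*(s^2 - 4*s) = s*(s + 1)*(s - 4)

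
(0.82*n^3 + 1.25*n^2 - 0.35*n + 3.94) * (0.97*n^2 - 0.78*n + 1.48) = 0.7954*n^5 + 0.5729*n^4 - 0.1009*n^3 + 5.9448*n^2 - 3.5912*n + 5.8312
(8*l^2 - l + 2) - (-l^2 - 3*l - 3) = 9*l^2 + 2*l + 5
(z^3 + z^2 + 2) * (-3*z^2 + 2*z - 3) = -3*z^5 - z^4 - z^3 - 9*z^2 + 4*z - 6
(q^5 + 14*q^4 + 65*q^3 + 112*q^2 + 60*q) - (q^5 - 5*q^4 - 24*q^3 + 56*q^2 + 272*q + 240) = 19*q^4 + 89*q^3 + 56*q^2 - 212*q - 240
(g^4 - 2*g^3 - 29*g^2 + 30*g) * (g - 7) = g^5 - 9*g^4 - 15*g^3 + 233*g^2 - 210*g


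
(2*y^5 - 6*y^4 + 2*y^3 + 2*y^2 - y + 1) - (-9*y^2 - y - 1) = 2*y^5 - 6*y^4 + 2*y^3 + 11*y^2 + 2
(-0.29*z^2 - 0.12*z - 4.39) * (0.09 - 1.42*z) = 0.4118*z^3 + 0.1443*z^2 + 6.223*z - 0.3951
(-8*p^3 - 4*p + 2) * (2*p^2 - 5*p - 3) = -16*p^5 + 40*p^4 + 16*p^3 + 24*p^2 + 2*p - 6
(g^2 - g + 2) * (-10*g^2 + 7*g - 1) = -10*g^4 + 17*g^3 - 28*g^2 + 15*g - 2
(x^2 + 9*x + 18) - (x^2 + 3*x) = 6*x + 18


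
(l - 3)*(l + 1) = l^2 - 2*l - 3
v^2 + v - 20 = (v - 4)*(v + 5)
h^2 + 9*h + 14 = (h + 2)*(h + 7)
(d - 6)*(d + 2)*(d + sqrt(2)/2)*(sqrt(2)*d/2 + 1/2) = sqrt(2)*d^4/2 - 2*sqrt(2)*d^3 + d^3 - 23*sqrt(2)*d^2/4 - 4*d^2 - 12*d - sqrt(2)*d - 3*sqrt(2)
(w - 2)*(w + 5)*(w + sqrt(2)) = w^3 + sqrt(2)*w^2 + 3*w^2 - 10*w + 3*sqrt(2)*w - 10*sqrt(2)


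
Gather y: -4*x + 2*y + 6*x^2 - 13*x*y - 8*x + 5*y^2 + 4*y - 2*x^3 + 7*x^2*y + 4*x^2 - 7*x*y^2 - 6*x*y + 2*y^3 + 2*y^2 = -2*x^3 + 10*x^2 - 12*x + 2*y^3 + y^2*(7 - 7*x) + y*(7*x^2 - 19*x + 6)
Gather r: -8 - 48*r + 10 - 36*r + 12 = 14 - 84*r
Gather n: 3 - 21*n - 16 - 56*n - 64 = -77*n - 77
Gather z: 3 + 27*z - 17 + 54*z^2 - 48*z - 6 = 54*z^2 - 21*z - 20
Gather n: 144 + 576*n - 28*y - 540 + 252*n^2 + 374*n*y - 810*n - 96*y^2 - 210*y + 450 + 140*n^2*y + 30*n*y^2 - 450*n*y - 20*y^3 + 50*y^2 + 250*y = n^2*(140*y + 252) + n*(30*y^2 - 76*y - 234) - 20*y^3 - 46*y^2 + 12*y + 54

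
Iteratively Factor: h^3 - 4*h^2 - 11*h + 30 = (h + 3)*(h^2 - 7*h + 10) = (h - 2)*(h + 3)*(h - 5)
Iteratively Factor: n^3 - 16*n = (n - 4)*(n^2 + 4*n) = n*(n - 4)*(n + 4)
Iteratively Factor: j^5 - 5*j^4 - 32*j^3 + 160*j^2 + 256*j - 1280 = (j - 5)*(j^4 - 32*j^2 + 256) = (j - 5)*(j - 4)*(j^3 + 4*j^2 - 16*j - 64) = (j - 5)*(j - 4)*(j + 4)*(j^2 - 16) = (j - 5)*(j - 4)^2*(j + 4)*(j + 4)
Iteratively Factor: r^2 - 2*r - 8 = (r + 2)*(r - 4)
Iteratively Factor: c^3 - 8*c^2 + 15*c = (c - 3)*(c^2 - 5*c) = (c - 5)*(c - 3)*(c)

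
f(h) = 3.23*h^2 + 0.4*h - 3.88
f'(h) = 6.46*h + 0.4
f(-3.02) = 24.37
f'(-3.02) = -19.11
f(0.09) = -3.82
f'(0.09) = 0.98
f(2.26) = 13.52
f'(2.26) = 15.00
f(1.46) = 3.59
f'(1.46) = 9.83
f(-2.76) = 19.62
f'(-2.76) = -17.43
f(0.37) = -3.29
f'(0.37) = 2.79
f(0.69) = -2.07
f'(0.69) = 4.86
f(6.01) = 115.19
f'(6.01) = 39.22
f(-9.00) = 254.15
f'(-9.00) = -57.74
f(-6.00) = 110.00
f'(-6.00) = -38.36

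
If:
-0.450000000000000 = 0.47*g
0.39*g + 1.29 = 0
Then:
No Solution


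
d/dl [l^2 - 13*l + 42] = 2*l - 13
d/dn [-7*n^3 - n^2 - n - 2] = -21*n^2 - 2*n - 1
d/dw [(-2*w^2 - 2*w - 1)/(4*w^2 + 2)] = (2*w^2 - 1)/(4*w^4 + 4*w^2 + 1)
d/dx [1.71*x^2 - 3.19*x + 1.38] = 3.42*x - 3.19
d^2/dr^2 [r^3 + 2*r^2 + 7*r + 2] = 6*r + 4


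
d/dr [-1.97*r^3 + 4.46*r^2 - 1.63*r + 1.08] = -5.91*r^2 + 8.92*r - 1.63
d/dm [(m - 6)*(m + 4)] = 2*m - 2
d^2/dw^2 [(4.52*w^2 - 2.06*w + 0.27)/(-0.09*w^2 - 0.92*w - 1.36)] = (0.781884*w^3 + 3.30636599999999*w^2 - 1.647*w - 22.266288)/(0.000729*w^6 + 0.022356*w^5 + 0.261576*w^4 + 1.454336*w^3 + 3.952704*w^2 + 5.104896*w + 2.515456)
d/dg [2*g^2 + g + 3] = 4*g + 1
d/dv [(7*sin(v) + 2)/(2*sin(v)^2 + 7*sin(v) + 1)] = (-8*sin(v) + 7*cos(2*v) - 14)*cos(v)/(7*sin(v) - cos(2*v) + 2)^2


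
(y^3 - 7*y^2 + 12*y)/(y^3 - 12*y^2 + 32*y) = (y - 3)/(y - 8)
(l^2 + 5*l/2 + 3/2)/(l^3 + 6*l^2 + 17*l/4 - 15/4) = 2*(l + 1)/(2*l^2 + 9*l - 5)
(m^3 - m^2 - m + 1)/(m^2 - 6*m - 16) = (-m^3 + m^2 + m - 1)/(-m^2 + 6*m + 16)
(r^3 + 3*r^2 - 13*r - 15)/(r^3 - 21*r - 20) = (r^2 + 2*r - 15)/(r^2 - r - 20)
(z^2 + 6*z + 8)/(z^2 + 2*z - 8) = (z + 2)/(z - 2)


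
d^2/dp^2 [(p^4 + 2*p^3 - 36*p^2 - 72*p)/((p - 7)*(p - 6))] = 2*(p^3 - 21*p^2 + 147*p + 476)/(p^3 - 21*p^2 + 147*p - 343)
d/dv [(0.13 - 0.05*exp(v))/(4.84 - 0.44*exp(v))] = -0.1848*exp(v)/(0.44*exp(v) - 4.84)^2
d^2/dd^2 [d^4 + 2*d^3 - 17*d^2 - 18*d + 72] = 12*d^2 + 12*d - 34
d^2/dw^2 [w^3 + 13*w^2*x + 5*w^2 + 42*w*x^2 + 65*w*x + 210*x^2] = 6*w + 26*x + 10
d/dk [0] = 0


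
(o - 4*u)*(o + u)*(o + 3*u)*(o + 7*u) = o^4 + 7*o^3*u - 13*o^2*u^2 - 103*o*u^3 - 84*u^4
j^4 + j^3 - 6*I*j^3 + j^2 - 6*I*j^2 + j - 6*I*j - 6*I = (j + 1)*(j - 6*I)*(j - I)*(j + I)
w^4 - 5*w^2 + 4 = (w - 2)*(w - 1)*(w + 1)*(w + 2)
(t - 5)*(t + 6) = t^2 + t - 30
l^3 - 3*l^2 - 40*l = l*(l - 8)*(l + 5)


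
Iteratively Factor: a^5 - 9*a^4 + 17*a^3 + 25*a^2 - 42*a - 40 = (a - 5)*(a^4 - 4*a^3 - 3*a^2 + 10*a + 8) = (a - 5)*(a + 1)*(a^3 - 5*a^2 + 2*a + 8) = (a - 5)*(a - 2)*(a + 1)*(a^2 - 3*a - 4) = (a - 5)*(a - 2)*(a + 1)^2*(a - 4)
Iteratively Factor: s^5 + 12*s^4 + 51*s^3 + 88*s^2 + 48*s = (s + 4)*(s^4 + 8*s^3 + 19*s^2 + 12*s) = (s + 4)^2*(s^3 + 4*s^2 + 3*s) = (s + 3)*(s + 4)^2*(s^2 + s) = s*(s + 3)*(s + 4)^2*(s + 1)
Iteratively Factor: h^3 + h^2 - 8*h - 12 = (h + 2)*(h^2 - h - 6) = (h + 2)^2*(h - 3)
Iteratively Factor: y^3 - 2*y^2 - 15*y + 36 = (y + 4)*(y^2 - 6*y + 9) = (y - 3)*(y + 4)*(y - 3)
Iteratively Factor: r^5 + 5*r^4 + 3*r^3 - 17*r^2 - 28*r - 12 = (r + 3)*(r^4 + 2*r^3 - 3*r^2 - 8*r - 4) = (r - 2)*(r + 3)*(r^3 + 4*r^2 + 5*r + 2) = (r - 2)*(r + 2)*(r + 3)*(r^2 + 2*r + 1) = (r - 2)*(r + 1)*(r + 2)*(r + 3)*(r + 1)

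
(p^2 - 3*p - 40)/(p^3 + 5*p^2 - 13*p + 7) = (p^2 - 3*p - 40)/(p^3 + 5*p^2 - 13*p + 7)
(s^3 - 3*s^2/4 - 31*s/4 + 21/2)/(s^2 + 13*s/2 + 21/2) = (4*s^2 - 15*s + 14)/(2*(2*s + 7))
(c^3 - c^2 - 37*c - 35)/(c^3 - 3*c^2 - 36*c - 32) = (c^2 - 2*c - 35)/(c^2 - 4*c - 32)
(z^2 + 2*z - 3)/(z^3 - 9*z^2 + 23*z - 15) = (z + 3)/(z^2 - 8*z + 15)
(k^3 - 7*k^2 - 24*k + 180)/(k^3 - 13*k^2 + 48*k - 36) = (k + 5)/(k - 1)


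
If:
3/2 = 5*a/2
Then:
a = 3/5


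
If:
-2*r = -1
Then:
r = 1/2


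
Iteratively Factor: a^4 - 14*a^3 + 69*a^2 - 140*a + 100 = (a - 2)*(a^3 - 12*a^2 + 45*a - 50) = (a - 2)^2*(a^2 - 10*a + 25) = (a - 5)*(a - 2)^2*(a - 5)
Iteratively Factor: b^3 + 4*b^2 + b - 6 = (b - 1)*(b^2 + 5*b + 6) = (b - 1)*(b + 2)*(b + 3)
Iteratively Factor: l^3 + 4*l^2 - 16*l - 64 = (l - 4)*(l^2 + 8*l + 16) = (l - 4)*(l + 4)*(l + 4)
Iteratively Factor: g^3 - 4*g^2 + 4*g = (g - 2)*(g^2 - 2*g) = g*(g - 2)*(g - 2)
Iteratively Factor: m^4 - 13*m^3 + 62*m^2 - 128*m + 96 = (m - 4)*(m^3 - 9*m^2 + 26*m - 24) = (m - 4)^2*(m^2 - 5*m + 6) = (m - 4)^2*(m - 3)*(m - 2)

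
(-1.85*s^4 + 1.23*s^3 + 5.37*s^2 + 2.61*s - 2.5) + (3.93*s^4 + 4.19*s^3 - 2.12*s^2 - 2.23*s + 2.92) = 2.08*s^4 + 5.42*s^3 + 3.25*s^2 + 0.38*s + 0.42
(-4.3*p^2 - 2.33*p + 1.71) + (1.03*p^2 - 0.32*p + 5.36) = -3.27*p^2 - 2.65*p + 7.07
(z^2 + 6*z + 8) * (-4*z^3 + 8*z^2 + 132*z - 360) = -4*z^5 - 16*z^4 + 148*z^3 + 496*z^2 - 1104*z - 2880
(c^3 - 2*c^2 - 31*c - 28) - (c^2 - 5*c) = c^3 - 3*c^2 - 26*c - 28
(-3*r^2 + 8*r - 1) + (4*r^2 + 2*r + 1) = r^2 + 10*r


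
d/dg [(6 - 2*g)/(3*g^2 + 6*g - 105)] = 2*(-g^2 - 2*g + 2*(g - 3)*(g + 1) + 35)/(3*(g^2 + 2*g - 35)^2)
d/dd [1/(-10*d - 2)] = 5/(2*(5*d + 1)^2)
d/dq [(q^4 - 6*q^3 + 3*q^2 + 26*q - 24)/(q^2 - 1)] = 2*(q^3 - q^2 - 5*q - 13)/(q^2 + 2*q + 1)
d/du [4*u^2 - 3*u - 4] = 8*u - 3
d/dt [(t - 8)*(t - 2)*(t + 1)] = 3*t^2 - 18*t + 6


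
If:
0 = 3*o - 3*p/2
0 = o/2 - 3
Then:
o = 6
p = 12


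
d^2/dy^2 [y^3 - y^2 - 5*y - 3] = 6*y - 2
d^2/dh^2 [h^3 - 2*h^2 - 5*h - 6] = 6*h - 4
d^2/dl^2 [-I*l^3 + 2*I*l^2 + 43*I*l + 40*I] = I*(4 - 6*l)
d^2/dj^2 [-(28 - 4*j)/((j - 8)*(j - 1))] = 8*(j^3 - 21*j^2 + 165*j - 439)/(j^6 - 27*j^5 + 267*j^4 - 1161*j^3 + 2136*j^2 - 1728*j + 512)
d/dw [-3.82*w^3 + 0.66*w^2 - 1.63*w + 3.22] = -11.46*w^2 + 1.32*w - 1.63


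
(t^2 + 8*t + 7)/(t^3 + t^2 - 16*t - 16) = (t + 7)/(t^2 - 16)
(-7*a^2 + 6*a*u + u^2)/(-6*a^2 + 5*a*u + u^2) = (7*a + u)/(6*a + u)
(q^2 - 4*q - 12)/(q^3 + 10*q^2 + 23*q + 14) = (q - 6)/(q^2 + 8*q + 7)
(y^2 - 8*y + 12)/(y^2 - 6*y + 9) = (y^2 - 8*y + 12)/(y^2 - 6*y + 9)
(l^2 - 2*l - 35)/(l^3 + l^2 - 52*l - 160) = (l - 7)/(l^2 - 4*l - 32)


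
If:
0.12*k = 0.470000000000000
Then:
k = 3.92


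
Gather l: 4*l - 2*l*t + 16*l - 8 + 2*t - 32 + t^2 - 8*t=l*(20 - 2*t) + t^2 - 6*t - 40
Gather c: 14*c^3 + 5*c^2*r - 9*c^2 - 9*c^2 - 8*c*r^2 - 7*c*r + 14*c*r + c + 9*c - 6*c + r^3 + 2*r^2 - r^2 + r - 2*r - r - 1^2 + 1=14*c^3 + c^2*(5*r - 18) + c*(-8*r^2 + 7*r + 4) + r^3 + r^2 - 2*r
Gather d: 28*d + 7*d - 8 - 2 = 35*d - 10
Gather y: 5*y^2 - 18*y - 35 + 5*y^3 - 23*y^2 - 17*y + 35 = 5*y^3 - 18*y^2 - 35*y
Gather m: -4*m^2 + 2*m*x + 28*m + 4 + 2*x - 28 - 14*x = -4*m^2 + m*(2*x + 28) - 12*x - 24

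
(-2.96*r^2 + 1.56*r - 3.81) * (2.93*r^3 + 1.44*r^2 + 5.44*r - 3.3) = -8.6728*r^5 + 0.308400000000001*r^4 - 25.0193*r^3 + 12.768*r^2 - 25.8744*r + 12.573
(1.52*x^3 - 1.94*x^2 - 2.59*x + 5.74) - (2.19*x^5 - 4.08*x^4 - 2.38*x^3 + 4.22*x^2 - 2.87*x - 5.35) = -2.19*x^5 + 4.08*x^4 + 3.9*x^3 - 6.16*x^2 + 0.28*x + 11.09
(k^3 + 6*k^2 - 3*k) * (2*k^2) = 2*k^5 + 12*k^4 - 6*k^3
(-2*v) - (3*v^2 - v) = -3*v^2 - v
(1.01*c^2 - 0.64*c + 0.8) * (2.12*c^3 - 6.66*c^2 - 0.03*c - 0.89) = 2.1412*c^5 - 8.0834*c^4 + 5.9281*c^3 - 6.2077*c^2 + 0.5456*c - 0.712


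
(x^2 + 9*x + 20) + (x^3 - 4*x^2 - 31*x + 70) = x^3 - 3*x^2 - 22*x + 90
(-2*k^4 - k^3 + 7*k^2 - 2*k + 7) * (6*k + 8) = -12*k^5 - 22*k^4 + 34*k^3 + 44*k^2 + 26*k + 56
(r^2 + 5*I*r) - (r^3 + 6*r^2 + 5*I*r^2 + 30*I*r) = -r^3 - 5*r^2 - 5*I*r^2 - 25*I*r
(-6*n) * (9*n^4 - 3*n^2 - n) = -54*n^5 + 18*n^3 + 6*n^2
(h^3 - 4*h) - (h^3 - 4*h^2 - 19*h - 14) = 4*h^2 + 15*h + 14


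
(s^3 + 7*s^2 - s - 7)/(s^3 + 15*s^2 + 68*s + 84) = (s^2 - 1)/(s^2 + 8*s + 12)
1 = 1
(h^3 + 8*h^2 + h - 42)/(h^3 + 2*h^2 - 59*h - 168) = (h - 2)/(h - 8)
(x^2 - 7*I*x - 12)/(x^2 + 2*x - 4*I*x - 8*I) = (x - 3*I)/(x + 2)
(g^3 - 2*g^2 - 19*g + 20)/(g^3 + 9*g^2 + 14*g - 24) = (g - 5)/(g + 6)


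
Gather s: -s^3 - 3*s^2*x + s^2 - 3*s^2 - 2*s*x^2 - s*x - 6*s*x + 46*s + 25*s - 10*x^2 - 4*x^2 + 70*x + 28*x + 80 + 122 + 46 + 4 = -s^3 + s^2*(-3*x - 2) + s*(-2*x^2 - 7*x + 71) - 14*x^2 + 98*x + 252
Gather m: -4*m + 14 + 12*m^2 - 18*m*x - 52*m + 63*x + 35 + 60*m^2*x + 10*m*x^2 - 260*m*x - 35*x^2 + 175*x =m^2*(60*x + 12) + m*(10*x^2 - 278*x - 56) - 35*x^2 + 238*x + 49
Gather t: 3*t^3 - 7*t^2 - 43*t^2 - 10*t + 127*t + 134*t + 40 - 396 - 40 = 3*t^3 - 50*t^2 + 251*t - 396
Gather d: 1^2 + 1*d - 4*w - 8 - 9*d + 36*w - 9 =-8*d + 32*w - 16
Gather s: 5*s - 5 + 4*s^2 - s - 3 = 4*s^2 + 4*s - 8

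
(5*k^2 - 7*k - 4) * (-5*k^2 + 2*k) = -25*k^4 + 45*k^3 + 6*k^2 - 8*k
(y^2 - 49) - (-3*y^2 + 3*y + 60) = 4*y^2 - 3*y - 109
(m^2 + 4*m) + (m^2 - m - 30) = 2*m^2 + 3*m - 30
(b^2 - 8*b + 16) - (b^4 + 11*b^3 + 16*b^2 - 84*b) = -b^4 - 11*b^3 - 15*b^2 + 76*b + 16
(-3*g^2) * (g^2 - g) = -3*g^4 + 3*g^3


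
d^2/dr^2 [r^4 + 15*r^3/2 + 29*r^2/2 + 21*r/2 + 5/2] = 12*r^2 + 45*r + 29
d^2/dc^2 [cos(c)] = -cos(c)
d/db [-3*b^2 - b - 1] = -6*b - 1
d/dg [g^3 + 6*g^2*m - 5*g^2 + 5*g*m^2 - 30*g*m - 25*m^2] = 3*g^2 + 12*g*m - 10*g + 5*m^2 - 30*m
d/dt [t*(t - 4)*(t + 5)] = 3*t^2 + 2*t - 20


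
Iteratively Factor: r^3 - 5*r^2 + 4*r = (r - 4)*(r^2 - r) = r*(r - 4)*(r - 1)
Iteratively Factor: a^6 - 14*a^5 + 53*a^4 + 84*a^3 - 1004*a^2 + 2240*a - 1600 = (a - 2)*(a^5 - 12*a^4 + 29*a^3 + 142*a^2 - 720*a + 800) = (a - 5)*(a - 2)*(a^4 - 7*a^3 - 6*a^2 + 112*a - 160) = (a - 5)*(a - 4)*(a - 2)*(a^3 - 3*a^2 - 18*a + 40) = (a - 5)^2*(a - 4)*(a - 2)*(a^2 + 2*a - 8) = (a - 5)^2*(a - 4)*(a - 2)*(a + 4)*(a - 2)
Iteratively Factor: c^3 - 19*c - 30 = (c + 2)*(c^2 - 2*c - 15) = (c + 2)*(c + 3)*(c - 5)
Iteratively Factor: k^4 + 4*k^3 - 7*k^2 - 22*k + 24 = (k + 3)*(k^3 + k^2 - 10*k + 8) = (k + 3)*(k + 4)*(k^2 - 3*k + 2) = (k - 2)*(k + 3)*(k + 4)*(k - 1)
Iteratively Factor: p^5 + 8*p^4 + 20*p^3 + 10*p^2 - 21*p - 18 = (p + 3)*(p^4 + 5*p^3 + 5*p^2 - 5*p - 6) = (p + 1)*(p + 3)*(p^3 + 4*p^2 + p - 6) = (p - 1)*(p + 1)*(p + 3)*(p^2 + 5*p + 6) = (p - 1)*(p + 1)*(p + 2)*(p + 3)*(p + 3)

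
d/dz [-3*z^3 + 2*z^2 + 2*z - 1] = -9*z^2 + 4*z + 2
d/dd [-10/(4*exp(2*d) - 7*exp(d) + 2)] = (80*exp(d) - 70)*exp(d)/(4*exp(2*d) - 7*exp(d) + 2)^2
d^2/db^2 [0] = 0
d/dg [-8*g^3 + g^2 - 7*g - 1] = -24*g^2 + 2*g - 7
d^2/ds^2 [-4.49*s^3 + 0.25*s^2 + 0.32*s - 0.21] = 0.5 - 26.94*s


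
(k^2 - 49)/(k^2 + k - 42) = (k - 7)/(k - 6)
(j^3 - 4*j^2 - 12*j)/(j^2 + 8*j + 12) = j*(j - 6)/(j + 6)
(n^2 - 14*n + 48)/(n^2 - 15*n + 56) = (n - 6)/(n - 7)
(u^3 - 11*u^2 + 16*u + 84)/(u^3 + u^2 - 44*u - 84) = (u - 6)/(u + 6)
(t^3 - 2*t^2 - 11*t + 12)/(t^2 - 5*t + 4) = t + 3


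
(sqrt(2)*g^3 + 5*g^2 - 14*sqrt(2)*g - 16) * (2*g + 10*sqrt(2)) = 2*sqrt(2)*g^4 + 30*g^3 + 22*sqrt(2)*g^2 - 312*g - 160*sqrt(2)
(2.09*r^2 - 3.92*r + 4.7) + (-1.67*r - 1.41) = 2.09*r^2 - 5.59*r + 3.29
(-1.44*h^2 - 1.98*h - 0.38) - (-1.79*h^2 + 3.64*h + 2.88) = 0.35*h^2 - 5.62*h - 3.26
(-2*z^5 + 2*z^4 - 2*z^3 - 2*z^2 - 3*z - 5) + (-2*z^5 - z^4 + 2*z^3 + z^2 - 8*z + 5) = -4*z^5 + z^4 - z^2 - 11*z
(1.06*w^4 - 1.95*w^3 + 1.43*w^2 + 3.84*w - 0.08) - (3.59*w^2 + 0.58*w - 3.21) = 1.06*w^4 - 1.95*w^3 - 2.16*w^2 + 3.26*w + 3.13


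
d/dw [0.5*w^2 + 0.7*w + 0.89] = 1.0*w + 0.7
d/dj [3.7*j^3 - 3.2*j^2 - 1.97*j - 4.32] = 11.1*j^2 - 6.4*j - 1.97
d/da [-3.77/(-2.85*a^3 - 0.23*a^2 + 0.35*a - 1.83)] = (-32.2335*a^2 - 1.7342*a + 1.3195)/(2.85*a^3 + 0.23*a^2 - 0.35*a + 1.83)^2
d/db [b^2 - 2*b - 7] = 2*b - 2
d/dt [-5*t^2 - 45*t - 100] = -10*t - 45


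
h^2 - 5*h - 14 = (h - 7)*(h + 2)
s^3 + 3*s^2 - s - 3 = (s - 1)*(s + 1)*(s + 3)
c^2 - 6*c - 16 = (c - 8)*(c + 2)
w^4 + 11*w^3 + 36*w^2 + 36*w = w*(w + 2)*(w + 3)*(w + 6)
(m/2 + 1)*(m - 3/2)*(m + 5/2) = m^3/2 + 3*m^2/2 - 7*m/8 - 15/4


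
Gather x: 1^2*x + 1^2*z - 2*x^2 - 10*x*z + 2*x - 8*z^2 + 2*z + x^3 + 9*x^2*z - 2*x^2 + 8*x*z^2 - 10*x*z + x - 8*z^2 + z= x^3 + x^2*(9*z - 4) + x*(8*z^2 - 20*z + 4) - 16*z^2 + 4*z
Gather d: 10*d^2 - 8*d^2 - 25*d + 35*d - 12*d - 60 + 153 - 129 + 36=2*d^2 - 2*d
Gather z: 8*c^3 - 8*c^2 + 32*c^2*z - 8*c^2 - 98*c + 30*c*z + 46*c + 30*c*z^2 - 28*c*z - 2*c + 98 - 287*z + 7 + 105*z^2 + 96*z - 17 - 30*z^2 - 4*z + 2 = 8*c^3 - 16*c^2 - 54*c + z^2*(30*c + 75) + z*(32*c^2 + 2*c - 195) + 90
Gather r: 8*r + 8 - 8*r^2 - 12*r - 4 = -8*r^2 - 4*r + 4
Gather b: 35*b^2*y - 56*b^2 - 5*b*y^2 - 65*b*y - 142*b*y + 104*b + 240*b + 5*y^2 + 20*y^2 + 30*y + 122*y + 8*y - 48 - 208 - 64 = b^2*(35*y - 56) + b*(-5*y^2 - 207*y + 344) + 25*y^2 + 160*y - 320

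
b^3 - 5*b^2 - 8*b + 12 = (b - 6)*(b - 1)*(b + 2)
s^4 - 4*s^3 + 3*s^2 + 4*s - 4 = (s - 2)^2*(s - 1)*(s + 1)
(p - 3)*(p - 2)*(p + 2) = p^3 - 3*p^2 - 4*p + 12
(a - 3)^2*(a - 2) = a^3 - 8*a^2 + 21*a - 18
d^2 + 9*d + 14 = (d + 2)*(d + 7)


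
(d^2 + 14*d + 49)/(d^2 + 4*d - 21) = (d + 7)/(d - 3)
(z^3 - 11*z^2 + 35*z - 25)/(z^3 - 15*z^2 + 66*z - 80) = (z^2 - 6*z + 5)/(z^2 - 10*z + 16)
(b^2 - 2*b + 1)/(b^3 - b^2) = (b - 1)/b^2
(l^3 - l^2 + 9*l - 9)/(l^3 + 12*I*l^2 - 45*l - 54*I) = (l^2 - l*(1 + 3*I) + 3*I)/(l^2 + 9*I*l - 18)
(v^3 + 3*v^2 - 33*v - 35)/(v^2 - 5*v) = v + 8 + 7/v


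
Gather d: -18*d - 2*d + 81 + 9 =90 - 20*d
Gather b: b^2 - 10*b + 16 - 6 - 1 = b^2 - 10*b + 9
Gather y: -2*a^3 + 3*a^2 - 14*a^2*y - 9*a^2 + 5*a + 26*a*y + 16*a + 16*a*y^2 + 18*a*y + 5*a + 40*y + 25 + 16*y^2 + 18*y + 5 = -2*a^3 - 6*a^2 + 26*a + y^2*(16*a + 16) + y*(-14*a^2 + 44*a + 58) + 30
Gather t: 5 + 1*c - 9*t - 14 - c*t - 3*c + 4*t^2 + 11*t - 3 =-2*c + 4*t^2 + t*(2 - c) - 12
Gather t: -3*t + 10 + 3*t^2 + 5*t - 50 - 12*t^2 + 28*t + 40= -9*t^2 + 30*t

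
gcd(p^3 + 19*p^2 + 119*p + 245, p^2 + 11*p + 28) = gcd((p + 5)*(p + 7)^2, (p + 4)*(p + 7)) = p + 7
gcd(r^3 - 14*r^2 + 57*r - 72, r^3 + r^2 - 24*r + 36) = r - 3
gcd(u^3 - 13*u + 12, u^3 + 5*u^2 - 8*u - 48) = u^2 + u - 12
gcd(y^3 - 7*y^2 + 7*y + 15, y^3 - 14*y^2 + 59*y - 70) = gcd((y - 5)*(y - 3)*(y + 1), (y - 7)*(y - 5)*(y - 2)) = y - 5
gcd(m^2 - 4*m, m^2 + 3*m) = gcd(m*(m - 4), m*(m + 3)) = m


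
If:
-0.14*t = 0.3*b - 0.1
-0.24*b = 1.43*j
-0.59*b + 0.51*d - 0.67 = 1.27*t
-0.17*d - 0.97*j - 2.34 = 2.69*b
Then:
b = -1.58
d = 9.68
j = 0.26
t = 4.09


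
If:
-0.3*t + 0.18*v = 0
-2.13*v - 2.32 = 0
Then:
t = -0.65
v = -1.09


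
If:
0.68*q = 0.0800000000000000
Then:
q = 0.12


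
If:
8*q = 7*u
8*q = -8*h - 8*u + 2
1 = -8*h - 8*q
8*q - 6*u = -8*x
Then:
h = -29/64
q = 21/64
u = 3/8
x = -3/64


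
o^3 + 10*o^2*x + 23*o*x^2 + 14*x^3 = (o + x)*(o + 2*x)*(o + 7*x)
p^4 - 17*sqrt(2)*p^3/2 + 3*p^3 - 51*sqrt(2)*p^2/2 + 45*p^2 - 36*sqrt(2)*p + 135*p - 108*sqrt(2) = (p + 3)*(p - 4*sqrt(2))*(p - 3*sqrt(2))*(p - 3*sqrt(2)/2)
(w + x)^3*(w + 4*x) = w^4 + 7*w^3*x + 15*w^2*x^2 + 13*w*x^3 + 4*x^4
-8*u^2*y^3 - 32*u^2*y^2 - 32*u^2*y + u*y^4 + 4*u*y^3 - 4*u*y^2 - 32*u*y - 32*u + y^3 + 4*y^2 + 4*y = (-8*u + y)*(y + 2)^2*(u*y + 1)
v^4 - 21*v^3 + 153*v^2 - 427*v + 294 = (v - 7)^2*(v - 6)*(v - 1)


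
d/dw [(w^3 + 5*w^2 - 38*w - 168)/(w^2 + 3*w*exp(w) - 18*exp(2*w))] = ((w^2 + 3*w*exp(w) - 18*exp(2*w))*(3*w^2 + 10*w - 38) - (w^3 + 5*w^2 - 38*w - 168)*(3*w*exp(w) + 2*w - 36*exp(2*w) + 3*exp(w)))/(w^2 + 3*w*exp(w) - 18*exp(2*w))^2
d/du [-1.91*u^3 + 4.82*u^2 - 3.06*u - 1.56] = -5.73*u^2 + 9.64*u - 3.06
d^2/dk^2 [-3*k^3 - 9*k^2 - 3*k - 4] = -18*k - 18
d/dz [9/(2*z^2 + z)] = 9*(-4*z - 1)/(z^2*(2*z + 1)^2)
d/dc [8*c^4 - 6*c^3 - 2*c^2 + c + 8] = 32*c^3 - 18*c^2 - 4*c + 1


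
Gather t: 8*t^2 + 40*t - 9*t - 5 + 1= 8*t^2 + 31*t - 4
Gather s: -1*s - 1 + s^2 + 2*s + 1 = s^2 + s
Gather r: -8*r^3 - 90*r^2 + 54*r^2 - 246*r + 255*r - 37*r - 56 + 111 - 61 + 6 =-8*r^3 - 36*r^2 - 28*r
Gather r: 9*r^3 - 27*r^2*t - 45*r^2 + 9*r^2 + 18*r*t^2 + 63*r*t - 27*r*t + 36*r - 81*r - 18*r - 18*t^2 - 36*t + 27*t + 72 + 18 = 9*r^3 + r^2*(-27*t - 36) + r*(18*t^2 + 36*t - 63) - 18*t^2 - 9*t + 90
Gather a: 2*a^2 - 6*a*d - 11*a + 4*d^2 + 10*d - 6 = 2*a^2 + a*(-6*d - 11) + 4*d^2 + 10*d - 6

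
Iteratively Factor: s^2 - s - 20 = (s - 5)*(s + 4)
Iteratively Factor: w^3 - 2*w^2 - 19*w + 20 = (w + 4)*(w^2 - 6*w + 5) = (w - 5)*(w + 4)*(w - 1)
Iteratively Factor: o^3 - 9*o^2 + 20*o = (o)*(o^2 - 9*o + 20) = o*(o - 5)*(o - 4)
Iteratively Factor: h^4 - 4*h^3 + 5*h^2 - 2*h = (h - 1)*(h^3 - 3*h^2 + 2*h) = h*(h - 1)*(h^2 - 3*h + 2) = h*(h - 2)*(h - 1)*(h - 1)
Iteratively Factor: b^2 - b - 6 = (b + 2)*(b - 3)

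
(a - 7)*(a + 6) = a^2 - a - 42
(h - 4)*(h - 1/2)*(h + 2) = h^3 - 5*h^2/2 - 7*h + 4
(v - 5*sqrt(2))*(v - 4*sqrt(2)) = v^2 - 9*sqrt(2)*v + 40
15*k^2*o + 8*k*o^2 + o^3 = o*(3*k + o)*(5*k + o)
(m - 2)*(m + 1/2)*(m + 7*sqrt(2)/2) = m^3 - 3*m^2/2 + 7*sqrt(2)*m^2/2 - 21*sqrt(2)*m/4 - m - 7*sqrt(2)/2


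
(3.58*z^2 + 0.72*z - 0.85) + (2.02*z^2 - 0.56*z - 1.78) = 5.6*z^2 + 0.16*z - 2.63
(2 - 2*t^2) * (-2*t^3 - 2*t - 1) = 4*t^5 + 2*t^2 - 4*t - 2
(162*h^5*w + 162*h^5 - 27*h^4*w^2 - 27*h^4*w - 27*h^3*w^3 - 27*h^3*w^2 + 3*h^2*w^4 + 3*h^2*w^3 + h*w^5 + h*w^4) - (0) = 162*h^5*w + 162*h^5 - 27*h^4*w^2 - 27*h^4*w - 27*h^3*w^3 - 27*h^3*w^2 + 3*h^2*w^4 + 3*h^2*w^3 + h*w^5 + h*w^4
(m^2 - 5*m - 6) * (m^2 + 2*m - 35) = m^4 - 3*m^3 - 51*m^2 + 163*m + 210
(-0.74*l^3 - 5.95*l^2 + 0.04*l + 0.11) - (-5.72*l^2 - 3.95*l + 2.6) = -0.74*l^3 - 0.23*l^2 + 3.99*l - 2.49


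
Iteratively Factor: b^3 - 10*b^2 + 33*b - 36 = (b - 3)*(b^2 - 7*b + 12) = (b - 3)^2*(b - 4)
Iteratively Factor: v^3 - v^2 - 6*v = (v)*(v^2 - v - 6) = v*(v + 2)*(v - 3)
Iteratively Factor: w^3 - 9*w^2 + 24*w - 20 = (w - 2)*(w^2 - 7*w + 10) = (w - 5)*(w - 2)*(w - 2)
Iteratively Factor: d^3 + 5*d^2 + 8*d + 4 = (d + 2)*(d^2 + 3*d + 2) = (d + 2)^2*(d + 1)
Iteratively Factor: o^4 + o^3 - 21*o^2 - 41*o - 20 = (o + 1)*(o^3 - 21*o - 20) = (o + 1)^2*(o^2 - o - 20) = (o - 5)*(o + 1)^2*(o + 4)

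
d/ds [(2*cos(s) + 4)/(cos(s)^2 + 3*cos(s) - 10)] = 2*(cos(s)^2 + 4*cos(s) + 16)*sin(s)/(cos(s)^2 + 3*cos(s) - 10)^2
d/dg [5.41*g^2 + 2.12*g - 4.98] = 10.82*g + 2.12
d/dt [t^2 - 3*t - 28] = 2*t - 3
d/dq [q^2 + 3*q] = 2*q + 3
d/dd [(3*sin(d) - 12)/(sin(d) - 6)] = -6*cos(d)/(sin(d) - 6)^2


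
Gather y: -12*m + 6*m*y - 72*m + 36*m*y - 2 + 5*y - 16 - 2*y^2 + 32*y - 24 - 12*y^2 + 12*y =-84*m - 14*y^2 + y*(42*m + 49) - 42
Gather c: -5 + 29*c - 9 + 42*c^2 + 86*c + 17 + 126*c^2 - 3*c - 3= 168*c^2 + 112*c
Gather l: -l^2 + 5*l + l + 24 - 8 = -l^2 + 6*l + 16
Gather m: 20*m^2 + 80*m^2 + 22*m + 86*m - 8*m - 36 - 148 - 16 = 100*m^2 + 100*m - 200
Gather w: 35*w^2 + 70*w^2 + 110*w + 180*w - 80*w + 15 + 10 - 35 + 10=105*w^2 + 210*w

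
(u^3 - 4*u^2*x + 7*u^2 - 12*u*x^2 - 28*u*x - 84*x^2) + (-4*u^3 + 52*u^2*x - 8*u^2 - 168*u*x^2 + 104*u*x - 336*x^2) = -3*u^3 + 48*u^2*x - u^2 - 180*u*x^2 + 76*u*x - 420*x^2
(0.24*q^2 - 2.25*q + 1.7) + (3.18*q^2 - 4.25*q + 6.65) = 3.42*q^2 - 6.5*q + 8.35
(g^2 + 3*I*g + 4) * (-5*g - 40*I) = -5*g^3 - 55*I*g^2 + 100*g - 160*I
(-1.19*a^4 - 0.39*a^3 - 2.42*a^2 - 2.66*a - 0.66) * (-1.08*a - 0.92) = 1.2852*a^5 + 1.516*a^4 + 2.9724*a^3 + 5.0992*a^2 + 3.16*a + 0.6072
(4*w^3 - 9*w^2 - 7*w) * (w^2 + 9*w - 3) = 4*w^5 + 27*w^4 - 100*w^3 - 36*w^2 + 21*w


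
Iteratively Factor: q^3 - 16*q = (q - 4)*(q^2 + 4*q) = q*(q - 4)*(q + 4)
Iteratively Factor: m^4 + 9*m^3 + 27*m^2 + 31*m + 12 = (m + 3)*(m^3 + 6*m^2 + 9*m + 4) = (m + 1)*(m + 3)*(m^2 + 5*m + 4) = (m + 1)^2*(m + 3)*(m + 4)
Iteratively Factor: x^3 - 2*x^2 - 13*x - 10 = (x - 5)*(x^2 + 3*x + 2) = (x - 5)*(x + 2)*(x + 1)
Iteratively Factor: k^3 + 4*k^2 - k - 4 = (k - 1)*(k^2 + 5*k + 4) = (k - 1)*(k + 1)*(k + 4)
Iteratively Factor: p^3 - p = (p)*(p^2 - 1) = p*(p - 1)*(p + 1)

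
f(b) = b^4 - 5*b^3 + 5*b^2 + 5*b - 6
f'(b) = 4*b^3 - 15*b^2 + 10*b + 5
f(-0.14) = -6.59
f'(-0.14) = 3.30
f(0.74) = -1.29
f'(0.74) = 5.81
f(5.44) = 240.00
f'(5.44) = 259.45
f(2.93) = -0.49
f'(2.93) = 6.14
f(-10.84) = 20703.70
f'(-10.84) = -6961.03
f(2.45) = -1.24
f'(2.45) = -1.71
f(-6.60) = 3513.75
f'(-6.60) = -1864.38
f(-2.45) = 121.32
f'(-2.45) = -168.36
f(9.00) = 3360.00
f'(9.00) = 1796.00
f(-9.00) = 10560.00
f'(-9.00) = -4216.00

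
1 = 1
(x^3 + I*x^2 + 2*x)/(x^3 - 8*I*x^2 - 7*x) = (x + 2*I)/(x - 7*I)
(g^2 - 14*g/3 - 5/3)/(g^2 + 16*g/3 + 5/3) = (g - 5)/(g + 5)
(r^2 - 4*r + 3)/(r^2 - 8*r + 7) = (r - 3)/(r - 7)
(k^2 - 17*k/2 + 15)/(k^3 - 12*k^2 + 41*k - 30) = (k - 5/2)/(k^2 - 6*k + 5)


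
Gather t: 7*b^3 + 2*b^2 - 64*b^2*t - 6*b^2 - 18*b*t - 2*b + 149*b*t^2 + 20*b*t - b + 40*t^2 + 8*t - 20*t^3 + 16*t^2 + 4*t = 7*b^3 - 4*b^2 - 3*b - 20*t^3 + t^2*(149*b + 56) + t*(-64*b^2 + 2*b + 12)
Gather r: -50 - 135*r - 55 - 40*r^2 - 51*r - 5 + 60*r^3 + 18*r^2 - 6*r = 60*r^3 - 22*r^2 - 192*r - 110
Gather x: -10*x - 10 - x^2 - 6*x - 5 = -x^2 - 16*x - 15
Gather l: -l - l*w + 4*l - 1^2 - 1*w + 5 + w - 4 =l*(3 - w)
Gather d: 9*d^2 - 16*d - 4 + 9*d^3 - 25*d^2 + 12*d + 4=9*d^3 - 16*d^2 - 4*d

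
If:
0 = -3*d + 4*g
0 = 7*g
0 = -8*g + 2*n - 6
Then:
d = 0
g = 0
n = 3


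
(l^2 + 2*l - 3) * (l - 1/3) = l^3 + 5*l^2/3 - 11*l/3 + 1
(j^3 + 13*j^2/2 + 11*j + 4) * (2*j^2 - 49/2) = 2*j^5 + 13*j^4 - 5*j^3/2 - 605*j^2/4 - 539*j/2 - 98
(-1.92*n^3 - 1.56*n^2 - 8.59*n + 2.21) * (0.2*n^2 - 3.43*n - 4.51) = -0.384*n^5 + 6.2736*n^4 + 12.292*n^3 + 36.9413*n^2 + 31.1606*n - 9.9671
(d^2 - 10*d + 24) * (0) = 0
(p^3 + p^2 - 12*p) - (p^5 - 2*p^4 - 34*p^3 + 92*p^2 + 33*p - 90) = -p^5 + 2*p^4 + 35*p^3 - 91*p^2 - 45*p + 90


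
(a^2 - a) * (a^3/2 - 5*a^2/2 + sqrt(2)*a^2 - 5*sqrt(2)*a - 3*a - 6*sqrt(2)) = a^5/2 - 3*a^4 + sqrt(2)*a^4 - 6*sqrt(2)*a^3 - a^3/2 - sqrt(2)*a^2 + 3*a^2 + 6*sqrt(2)*a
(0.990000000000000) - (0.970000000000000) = 0.0200000000000000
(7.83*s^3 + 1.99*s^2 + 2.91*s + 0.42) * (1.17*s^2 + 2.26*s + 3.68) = 9.1611*s^5 + 20.0241*s^4 + 36.7165*s^3 + 14.3912*s^2 + 11.658*s + 1.5456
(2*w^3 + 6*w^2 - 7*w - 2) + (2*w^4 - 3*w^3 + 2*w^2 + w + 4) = 2*w^4 - w^3 + 8*w^2 - 6*w + 2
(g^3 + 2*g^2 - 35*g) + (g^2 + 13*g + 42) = g^3 + 3*g^2 - 22*g + 42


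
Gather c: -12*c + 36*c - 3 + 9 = 24*c + 6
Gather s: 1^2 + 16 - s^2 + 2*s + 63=-s^2 + 2*s + 80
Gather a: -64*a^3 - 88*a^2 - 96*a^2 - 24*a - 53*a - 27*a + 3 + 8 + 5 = -64*a^3 - 184*a^2 - 104*a + 16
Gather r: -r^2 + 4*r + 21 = -r^2 + 4*r + 21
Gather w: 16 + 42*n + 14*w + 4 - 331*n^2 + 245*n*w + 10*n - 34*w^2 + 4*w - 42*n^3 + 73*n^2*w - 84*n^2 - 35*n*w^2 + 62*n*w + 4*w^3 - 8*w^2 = -42*n^3 - 415*n^2 + 52*n + 4*w^3 + w^2*(-35*n - 42) + w*(73*n^2 + 307*n + 18) + 20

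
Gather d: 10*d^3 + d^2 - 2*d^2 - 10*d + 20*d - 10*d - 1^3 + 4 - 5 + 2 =10*d^3 - d^2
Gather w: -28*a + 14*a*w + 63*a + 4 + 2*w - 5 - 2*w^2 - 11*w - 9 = 35*a - 2*w^2 + w*(14*a - 9) - 10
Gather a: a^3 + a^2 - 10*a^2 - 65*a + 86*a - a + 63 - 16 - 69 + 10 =a^3 - 9*a^2 + 20*a - 12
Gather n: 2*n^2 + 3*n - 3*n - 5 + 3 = 2*n^2 - 2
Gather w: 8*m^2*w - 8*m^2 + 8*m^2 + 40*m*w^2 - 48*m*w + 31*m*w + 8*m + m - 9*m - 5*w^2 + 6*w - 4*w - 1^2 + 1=w^2*(40*m - 5) + w*(8*m^2 - 17*m + 2)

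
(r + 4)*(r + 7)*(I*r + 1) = I*r^3 + r^2 + 11*I*r^2 + 11*r + 28*I*r + 28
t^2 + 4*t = t*(t + 4)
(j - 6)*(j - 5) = j^2 - 11*j + 30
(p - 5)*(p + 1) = p^2 - 4*p - 5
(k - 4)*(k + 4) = k^2 - 16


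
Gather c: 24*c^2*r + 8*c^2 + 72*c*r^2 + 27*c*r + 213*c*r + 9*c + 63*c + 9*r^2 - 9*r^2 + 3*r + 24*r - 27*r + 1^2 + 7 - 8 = c^2*(24*r + 8) + c*(72*r^2 + 240*r + 72)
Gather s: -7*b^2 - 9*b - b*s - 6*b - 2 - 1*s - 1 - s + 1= -7*b^2 - 15*b + s*(-b - 2) - 2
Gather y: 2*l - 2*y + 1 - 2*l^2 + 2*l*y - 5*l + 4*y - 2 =-2*l^2 - 3*l + y*(2*l + 2) - 1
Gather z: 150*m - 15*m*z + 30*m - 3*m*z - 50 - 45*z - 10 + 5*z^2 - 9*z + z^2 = 180*m + 6*z^2 + z*(-18*m - 54) - 60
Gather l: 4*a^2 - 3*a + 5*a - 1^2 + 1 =4*a^2 + 2*a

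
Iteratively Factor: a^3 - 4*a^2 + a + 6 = (a - 3)*(a^2 - a - 2) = (a - 3)*(a - 2)*(a + 1)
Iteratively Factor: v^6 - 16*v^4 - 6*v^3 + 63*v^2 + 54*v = (v - 3)*(v^5 + 3*v^4 - 7*v^3 - 27*v^2 - 18*v) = v*(v - 3)*(v^4 + 3*v^3 - 7*v^2 - 27*v - 18) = v*(v - 3)^2*(v^3 + 6*v^2 + 11*v + 6) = v*(v - 3)^2*(v + 1)*(v^2 + 5*v + 6) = v*(v - 3)^2*(v + 1)*(v + 3)*(v + 2)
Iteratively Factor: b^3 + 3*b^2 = (b)*(b^2 + 3*b) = b*(b + 3)*(b)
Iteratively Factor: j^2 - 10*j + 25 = (j - 5)*(j - 5)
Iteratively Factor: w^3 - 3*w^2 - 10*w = (w - 5)*(w^2 + 2*w) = w*(w - 5)*(w + 2)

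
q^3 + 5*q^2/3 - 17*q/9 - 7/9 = (q - 1)*(q + 1/3)*(q + 7/3)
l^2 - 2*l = l*(l - 2)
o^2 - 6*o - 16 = (o - 8)*(o + 2)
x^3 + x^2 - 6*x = x*(x - 2)*(x + 3)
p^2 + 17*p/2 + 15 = (p + 5/2)*(p + 6)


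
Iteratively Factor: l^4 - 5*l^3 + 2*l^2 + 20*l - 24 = (l - 3)*(l^3 - 2*l^2 - 4*l + 8) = (l - 3)*(l - 2)*(l^2 - 4) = (l - 3)*(l - 2)^2*(l + 2)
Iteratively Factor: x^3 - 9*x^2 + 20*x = (x - 4)*(x^2 - 5*x) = (x - 5)*(x - 4)*(x)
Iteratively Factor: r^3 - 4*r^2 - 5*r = (r)*(r^2 - 4*r - 5) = r*(r - 5)*(r + 1)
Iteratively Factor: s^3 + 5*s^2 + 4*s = (s + 1)*(s^2 + 4*s) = s*(s + 1)*(s + 4)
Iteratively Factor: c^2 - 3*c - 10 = (c - 5)*(c + 2)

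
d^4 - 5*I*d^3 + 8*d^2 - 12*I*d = d*(d - 6*I)*(d - I)*(d + 2*I)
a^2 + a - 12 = (a - 3)*(a + 4)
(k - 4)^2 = k^2 - 8*k + 16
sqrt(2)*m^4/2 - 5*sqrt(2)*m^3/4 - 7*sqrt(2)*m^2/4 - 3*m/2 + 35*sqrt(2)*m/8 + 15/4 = (m - 5/2)*(m - 3*sqrt(2)/2)*(m + sqrt(2)/2)*(sqrt(2)*m/2 + 1)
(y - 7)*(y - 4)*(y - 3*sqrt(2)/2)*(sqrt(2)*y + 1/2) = sqrt(2)*y^4 - 11*sqrt(2)*y^3 - 5*y^3/2 + 55*y^2/2 + 109*sqrt(2)*y^2/4 - 70*y + 33*sqrt(2)*y/4 - 21*sqrt(2)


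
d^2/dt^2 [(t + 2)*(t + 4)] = 2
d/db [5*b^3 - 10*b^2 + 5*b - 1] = 15*b^2 - 20*b + 5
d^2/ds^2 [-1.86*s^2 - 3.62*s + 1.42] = -3.72000000000000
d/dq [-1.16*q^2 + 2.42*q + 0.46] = 2.42 - 2.32*q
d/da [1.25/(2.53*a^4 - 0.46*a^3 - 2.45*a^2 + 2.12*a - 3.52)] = (-12.65*a^3 + 1.725*a^2 + 6.125*a - 2.65)/(-2.53*a^4 + 0.46*a^3 + 2.45*a^2 - 2.12*a + 3.52)^2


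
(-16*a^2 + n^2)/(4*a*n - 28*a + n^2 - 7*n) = (-4*a + n)/(n - 7)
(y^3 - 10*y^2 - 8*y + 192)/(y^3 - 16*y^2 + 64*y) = (y^2 - 2*y - 24)/(y*(y - 8))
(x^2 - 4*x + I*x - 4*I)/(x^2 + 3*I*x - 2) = (x - 4)/(x + 2*I)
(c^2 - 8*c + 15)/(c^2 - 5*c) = (c - 3)/c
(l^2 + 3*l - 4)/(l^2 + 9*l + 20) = (l - 1)/(l + 5)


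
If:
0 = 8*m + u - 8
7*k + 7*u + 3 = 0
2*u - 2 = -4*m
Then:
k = 19/21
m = 7/6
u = -4/3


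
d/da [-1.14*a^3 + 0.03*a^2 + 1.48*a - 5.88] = -3.42*a^2 + 0.06*a + 1.48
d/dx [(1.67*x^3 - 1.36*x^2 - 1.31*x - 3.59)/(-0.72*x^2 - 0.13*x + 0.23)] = (-1.2024*x^4 - 0.4342*x^3 + 0.3859*x^2 - 5.7952*x - 0.768)/(0.5184*x^4 + 0.1872*x^3 - 0.3143*x^2 - 0.0598*x + 0.0529)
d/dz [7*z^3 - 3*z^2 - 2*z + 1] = 21*z^2 - 6*z - 2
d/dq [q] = 1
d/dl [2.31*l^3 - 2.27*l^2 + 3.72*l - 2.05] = 6.93*l^2 - 4.54*l + 3.72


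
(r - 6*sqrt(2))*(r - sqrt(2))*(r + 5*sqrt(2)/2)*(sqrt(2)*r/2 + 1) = sqrt(2)*r^4/2 - 7*r^3/2 - 16*sqrt(2)*r^2 + 7*r + 30*sqrt(2)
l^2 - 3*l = l*(l - 3)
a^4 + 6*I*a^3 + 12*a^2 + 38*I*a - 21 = (a - 3*I)*(a + I)^2*(a + 7*I)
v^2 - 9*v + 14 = (v - 7)*(v - 2)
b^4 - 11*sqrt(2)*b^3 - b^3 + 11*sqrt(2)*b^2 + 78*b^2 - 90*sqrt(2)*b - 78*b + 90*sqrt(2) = (b - 1)*(b - 5*sqrt(2))*(b - 3*sqrt(2))^2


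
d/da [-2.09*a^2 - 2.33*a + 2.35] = -4.18*a - 2.33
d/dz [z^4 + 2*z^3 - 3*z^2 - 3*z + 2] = 4*z^3 + 6*z^2 - 6*z - 3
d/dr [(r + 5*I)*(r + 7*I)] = 2*r + 12*I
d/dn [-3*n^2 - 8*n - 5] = -6*n - 8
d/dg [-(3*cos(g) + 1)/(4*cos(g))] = -sin(g)/(4*cos(g)^2)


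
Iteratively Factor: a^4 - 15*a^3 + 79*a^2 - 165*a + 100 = (a - 1)*(a^3 - 14*a^2 + 65*a - 100) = (a - 5)*(a - 1)*(a^2 - 9*a + 20) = (a - 5)*(a - 4)*(a - 1)*(a - 5)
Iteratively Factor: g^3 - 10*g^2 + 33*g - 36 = (g - 3)*(g^2 - 7*g + 12) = (g - 4)*(g - 3)*(g - 3)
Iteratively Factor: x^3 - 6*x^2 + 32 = (x + 2)*(x^2 - 8*x + 16) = (x - 4)*(x + 2)*(x - 4)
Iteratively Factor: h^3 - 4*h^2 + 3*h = (h - 3)*(h^2 - h) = (h - 3)*(h - 1)*(h)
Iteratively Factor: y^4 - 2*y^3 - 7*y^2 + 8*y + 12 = (y + 2)*(y^3 - 4*y^2 + y + 6) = (y + 1)*(y + 2)*(y^2 - 5*y + 6) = (y - 2)*(y + 1)*(y + 2)*(y - 3)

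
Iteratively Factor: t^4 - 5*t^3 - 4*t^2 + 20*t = (t - 2)*(t^3 - 3*t^2 - 10*t) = (t - 2)*(t + 2)*(t^2 - 5*t) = (t - 5)*(t - 2)*(t + 2)*(t)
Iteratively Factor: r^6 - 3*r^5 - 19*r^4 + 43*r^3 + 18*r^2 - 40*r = (r + 1)*(r^5 - 4*r^4 - 15*r^3 + 58*r^2 - 40*r) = (r - 2)*(r + 1)*(r^4 - 2*r^3 - 19*r^2 + 20*r) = (r - 2)*(r - 1)*(r + 1)*(r^3 - r^2 - 20*r) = (r - 2)*(r - 1)*(r + 1)*(r + 4)*(r^2 - 5*r) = (r - 5)*(r - 2)*(r - 1)*(r + 1)*(r + 4)*(r)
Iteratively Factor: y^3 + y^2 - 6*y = (y)*(y^2 + y - 6) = y*(y - 2)*(y + 3)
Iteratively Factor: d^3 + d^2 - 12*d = (d - 3)*(d^2 + 4*d) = (d - 3)*(d + 4)*(d)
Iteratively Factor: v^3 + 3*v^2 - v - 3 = (v + 1)*(v^2 + 2*v - 3) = (v + 1)*(v + 3)*(v - 1)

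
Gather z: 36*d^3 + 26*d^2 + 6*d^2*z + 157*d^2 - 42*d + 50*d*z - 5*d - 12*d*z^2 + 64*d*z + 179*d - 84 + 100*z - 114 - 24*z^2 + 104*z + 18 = 36*d^3 + 183*d^2 + 132*d + z^2*(-12*d - 24) + z*(6*d^2 + 114*d + 204) - 180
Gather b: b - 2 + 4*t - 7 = b + 4*t - 9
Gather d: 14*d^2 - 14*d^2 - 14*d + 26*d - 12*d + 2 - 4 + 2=0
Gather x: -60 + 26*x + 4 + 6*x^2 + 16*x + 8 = 6*x^2 + 42*x - 48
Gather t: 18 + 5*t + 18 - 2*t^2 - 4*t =-2*t^2 + t + 36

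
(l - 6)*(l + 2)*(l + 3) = l^3 - l^2 - 24*l - 36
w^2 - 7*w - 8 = (w - 8)*(w + 1)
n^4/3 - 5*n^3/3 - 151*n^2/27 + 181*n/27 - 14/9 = (n/3 + 1)*(n - 7)*(n - 2/3)*(n - 1/3)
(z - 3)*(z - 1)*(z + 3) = z^3 - z^2 - 9*z + 9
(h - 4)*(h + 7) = h^2 + 3*h - 28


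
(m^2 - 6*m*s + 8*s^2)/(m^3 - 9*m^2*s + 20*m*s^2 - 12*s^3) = (m - 4*s)/(m^2 - 7*m*s + 6*s^2)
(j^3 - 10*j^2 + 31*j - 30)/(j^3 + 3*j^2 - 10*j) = (j^2 - 8*j + 15)/(j*(j + 5))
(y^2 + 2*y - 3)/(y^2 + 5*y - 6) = (y + 3)/(y + 6)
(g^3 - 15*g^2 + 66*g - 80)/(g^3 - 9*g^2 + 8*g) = (g^2 - 7*g + 10)/(g*(g - 1))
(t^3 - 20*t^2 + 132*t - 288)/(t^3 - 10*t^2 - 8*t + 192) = (t - 6)/(t + 4)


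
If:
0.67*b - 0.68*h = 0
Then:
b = 1.01492537313433*h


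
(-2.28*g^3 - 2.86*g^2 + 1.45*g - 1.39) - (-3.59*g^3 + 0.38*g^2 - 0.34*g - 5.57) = 1.31*g^3 - 3.24*g^2 + 1.79*g + 4.18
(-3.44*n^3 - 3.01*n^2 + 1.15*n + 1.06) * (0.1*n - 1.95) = -0.344*n^4 + 6.407*n^3 + 5.9845*n^2 - 2.1365*n - 2.067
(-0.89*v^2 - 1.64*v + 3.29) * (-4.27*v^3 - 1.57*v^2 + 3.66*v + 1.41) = 3.8003*v^5 + 8.4001*v^4 - 14.7309*v^3 - 12.4226*v^2 + 9.729*v + 4.6389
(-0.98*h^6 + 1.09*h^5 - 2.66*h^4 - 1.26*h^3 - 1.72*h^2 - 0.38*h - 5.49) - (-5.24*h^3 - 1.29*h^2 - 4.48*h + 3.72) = -0.98*h^6 + 1.09*h^5 - 2.66*h^4 + 3.98*h^3 - 0.43*h^2 + 4.1*h - 9.21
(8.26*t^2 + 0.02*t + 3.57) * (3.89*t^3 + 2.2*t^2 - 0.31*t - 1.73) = 32.1314*t^5 + 18.2498*t^4 + 11.3707*t^3 - 6.442*t^2 - 1.1413*t - 6.1761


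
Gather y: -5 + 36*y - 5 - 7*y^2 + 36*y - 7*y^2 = -14*y^2 + 72*y - 10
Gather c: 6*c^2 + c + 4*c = 6*c^2 + 5*c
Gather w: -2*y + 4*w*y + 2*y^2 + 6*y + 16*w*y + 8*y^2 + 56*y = 20*w*y + 10*y^2 + 60*y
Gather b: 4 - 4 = 0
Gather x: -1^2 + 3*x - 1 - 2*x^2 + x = -2*x^2 + 4*x - 2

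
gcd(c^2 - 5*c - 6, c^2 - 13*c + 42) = c - 6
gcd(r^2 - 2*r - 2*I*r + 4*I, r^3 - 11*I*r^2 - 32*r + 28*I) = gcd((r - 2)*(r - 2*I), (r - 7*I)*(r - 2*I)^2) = r - 2*I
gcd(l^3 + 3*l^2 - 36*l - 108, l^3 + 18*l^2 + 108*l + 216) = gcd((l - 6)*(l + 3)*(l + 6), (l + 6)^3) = l + 6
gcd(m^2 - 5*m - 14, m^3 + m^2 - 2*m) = m + 2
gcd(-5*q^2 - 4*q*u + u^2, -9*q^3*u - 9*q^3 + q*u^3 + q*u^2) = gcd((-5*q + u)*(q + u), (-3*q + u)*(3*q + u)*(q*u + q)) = 1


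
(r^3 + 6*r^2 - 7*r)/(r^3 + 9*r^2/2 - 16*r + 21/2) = 2*r/(2*r - 3)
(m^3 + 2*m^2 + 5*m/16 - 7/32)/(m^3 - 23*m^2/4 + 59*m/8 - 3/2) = (8*m^2 + 18*m + 7)/(4*(2*m^2 - 11*m + 12))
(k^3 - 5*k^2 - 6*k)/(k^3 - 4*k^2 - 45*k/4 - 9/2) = 4*k*(k + 1)/(4*k^2 + 8*k + 3)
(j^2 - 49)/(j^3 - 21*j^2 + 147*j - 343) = (j + 7)/(j^2 - 14*j + 49)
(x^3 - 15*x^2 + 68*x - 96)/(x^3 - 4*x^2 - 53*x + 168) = (x - 4)/(x + 7)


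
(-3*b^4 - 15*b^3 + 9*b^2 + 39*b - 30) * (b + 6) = -3*b^5 - 33*b^4 - 81*b^3 + 93*b^2 + 204*b - 180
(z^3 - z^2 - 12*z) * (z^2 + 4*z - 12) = z^5 + 3*z^4 - 28*z^3 - 36*z^2 + 144*z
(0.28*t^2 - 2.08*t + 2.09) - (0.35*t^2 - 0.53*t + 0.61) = -0.07*t^2 - 1.55*t + 1.48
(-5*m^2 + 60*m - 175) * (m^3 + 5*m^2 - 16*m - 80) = -5*m^5 + 35*m^4 + 205*m^3 - 1435*m^2 - 2000*m + 14000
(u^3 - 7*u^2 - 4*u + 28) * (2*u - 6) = 2*u^4 - 20*u^3 + 34*u^2 + 80*u - 168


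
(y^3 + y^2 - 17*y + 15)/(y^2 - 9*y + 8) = (y^2 + 2*y - 15)/(y - 8)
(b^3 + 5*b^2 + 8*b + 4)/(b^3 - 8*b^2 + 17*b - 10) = (b^3 + 5*b^2 + 8*b + 4)/(b^3 - 8*b^2 + 17*b - 10)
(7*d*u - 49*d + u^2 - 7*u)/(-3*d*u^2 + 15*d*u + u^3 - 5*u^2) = (-7*d*u + 49*d - u^2 + 7*u)/(u*(3*d*u - 15*d - u^2 + 5*u))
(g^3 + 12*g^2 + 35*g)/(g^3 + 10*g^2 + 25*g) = (g + 7)/(g + 5)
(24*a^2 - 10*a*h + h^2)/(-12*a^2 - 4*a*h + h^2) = (-4*a + h)/(2*a + h)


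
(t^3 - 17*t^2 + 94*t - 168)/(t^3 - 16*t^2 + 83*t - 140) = (t - 6)/(t - 5)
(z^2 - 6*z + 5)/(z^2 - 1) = (z - 5)/(z + 1)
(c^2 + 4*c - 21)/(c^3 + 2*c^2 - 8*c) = (c^2 + 4*c - 21)/(c*(c^2 + 2*c - 8))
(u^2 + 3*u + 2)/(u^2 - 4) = (u + 1)/(u - 2)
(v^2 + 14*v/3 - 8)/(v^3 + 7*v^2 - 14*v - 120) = (v - 4/3)/(v^2 + v - 20)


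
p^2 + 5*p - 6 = (p - 1)*(p + 6)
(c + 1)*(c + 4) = c^2 + 5*c + 4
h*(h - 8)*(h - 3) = h^3 - 11*h^2 + 24*h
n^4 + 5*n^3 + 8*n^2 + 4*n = n*(n + 1)*(n + 2)^2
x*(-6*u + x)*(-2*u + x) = 12*u^2*x - 8*u*x^2 + x^3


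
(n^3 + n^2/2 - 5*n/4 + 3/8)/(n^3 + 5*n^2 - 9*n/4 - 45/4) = (4*n^2 - 4*n + 1)/(2*(2*n^2 + 7*n - 15))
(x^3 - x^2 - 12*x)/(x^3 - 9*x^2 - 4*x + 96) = x/(x - 8)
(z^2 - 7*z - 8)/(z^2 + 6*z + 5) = (z - 8)/(z + 5)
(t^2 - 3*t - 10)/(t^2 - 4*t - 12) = (t - 5)/(t - 6)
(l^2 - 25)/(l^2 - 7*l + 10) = (l + 5)/(l - 2)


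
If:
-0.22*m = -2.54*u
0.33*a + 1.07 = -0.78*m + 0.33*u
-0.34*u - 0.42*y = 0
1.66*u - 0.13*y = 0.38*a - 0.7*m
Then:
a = -1.61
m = -0.72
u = -0.06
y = 0.05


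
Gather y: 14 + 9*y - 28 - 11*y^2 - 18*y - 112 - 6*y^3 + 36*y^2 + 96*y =-6*y^3 + 25*y^2 + 87*y - 126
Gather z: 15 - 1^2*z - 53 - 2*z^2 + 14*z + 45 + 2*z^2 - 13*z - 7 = 0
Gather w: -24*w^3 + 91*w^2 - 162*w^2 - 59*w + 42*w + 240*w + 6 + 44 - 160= -24*w^3 - 71*w^2 + 223*w - 110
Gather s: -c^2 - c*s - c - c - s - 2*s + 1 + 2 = -c^2 - 2*c + s*(-c - 3) + 3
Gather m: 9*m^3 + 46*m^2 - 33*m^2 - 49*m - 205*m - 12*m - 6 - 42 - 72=9*m^3 + 13*m^2 - 266*m - 120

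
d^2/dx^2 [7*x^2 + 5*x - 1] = 14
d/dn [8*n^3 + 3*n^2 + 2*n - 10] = 24*n^2 + 6*n + 2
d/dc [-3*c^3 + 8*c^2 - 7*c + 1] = -9*c^2 + 16*c - 7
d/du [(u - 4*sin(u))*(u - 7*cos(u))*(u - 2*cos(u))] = (u - 4*sin(u))*(u - 7*cos(u))*(2*sin(u) + 1) + (u - 4*sin(u))*(u - 2*cos(u))*(7*sin(u) + 1) - (u - 7*cos(u))*(u - 2*cos(u))*(4*cos(u) - 1)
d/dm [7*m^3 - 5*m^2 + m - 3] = 21*m^2 - 10*m + 1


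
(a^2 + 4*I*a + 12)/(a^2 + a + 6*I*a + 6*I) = (a - 2*I)/(a + 1)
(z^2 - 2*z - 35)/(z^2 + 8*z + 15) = (z - 7)/(z + 3)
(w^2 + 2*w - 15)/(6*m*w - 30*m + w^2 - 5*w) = (w^2 + 2*w - 15)/(6*m*w - 30*m + w^2 - 5*w)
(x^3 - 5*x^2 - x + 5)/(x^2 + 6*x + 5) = (x^2 - 6*x + 5)/(x + 5)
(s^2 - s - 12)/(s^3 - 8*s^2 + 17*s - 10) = (s^2 - s - 12)/(s^3 - 8*s^2 + 17*s - 10)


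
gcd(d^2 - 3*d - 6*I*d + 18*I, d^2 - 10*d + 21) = d - 3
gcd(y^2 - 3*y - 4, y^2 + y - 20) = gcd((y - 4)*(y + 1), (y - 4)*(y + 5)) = y - 4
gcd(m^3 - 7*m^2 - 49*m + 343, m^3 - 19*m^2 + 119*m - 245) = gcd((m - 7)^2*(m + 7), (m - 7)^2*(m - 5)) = m^2 - 14*m + 49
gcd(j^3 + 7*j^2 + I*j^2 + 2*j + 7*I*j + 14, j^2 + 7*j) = j + 7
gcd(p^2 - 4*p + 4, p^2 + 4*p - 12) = p - 2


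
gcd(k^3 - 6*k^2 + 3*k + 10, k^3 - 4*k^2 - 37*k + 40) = 1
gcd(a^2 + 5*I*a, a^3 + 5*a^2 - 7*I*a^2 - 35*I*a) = a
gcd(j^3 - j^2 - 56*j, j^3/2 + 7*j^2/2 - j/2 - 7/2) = j + 7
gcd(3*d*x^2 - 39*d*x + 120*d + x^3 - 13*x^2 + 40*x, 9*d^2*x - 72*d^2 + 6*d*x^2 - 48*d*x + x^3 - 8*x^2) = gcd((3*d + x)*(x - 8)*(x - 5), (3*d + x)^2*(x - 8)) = 3*d*x - 24*d + x^2 - 8*x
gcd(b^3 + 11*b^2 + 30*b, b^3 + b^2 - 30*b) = b^2 + 6*b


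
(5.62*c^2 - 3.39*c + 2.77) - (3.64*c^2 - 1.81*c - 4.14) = 1.98*c^2 - 1.58*c + 6.91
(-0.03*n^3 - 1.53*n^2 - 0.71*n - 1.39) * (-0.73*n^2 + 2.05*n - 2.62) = 0.0219*n^5 + 1.0554*n^4 - 2.5396*n^3 + 3.5678*n^2 - 0.989299999999999*n + 3.6418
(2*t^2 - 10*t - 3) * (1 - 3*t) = -6*t^3 + 32*t^2 - t - 3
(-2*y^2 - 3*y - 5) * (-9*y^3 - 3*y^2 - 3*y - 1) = 18*y^5 + 33*y^4 + 60*y^3 + 26*y^2 + 18*y + 5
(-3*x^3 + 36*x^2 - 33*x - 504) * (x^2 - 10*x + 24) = -3*x^5 + 66*x^4 - 465*x^3 + 690*x^2 + 4248*x - 12096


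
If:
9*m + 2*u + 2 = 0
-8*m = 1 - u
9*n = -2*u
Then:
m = -4/25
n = 14/225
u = -7/25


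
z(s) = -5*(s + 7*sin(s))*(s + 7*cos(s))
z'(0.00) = -280.00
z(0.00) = 0.00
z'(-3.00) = -254.78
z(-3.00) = -198.00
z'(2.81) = -74.46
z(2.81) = 96.91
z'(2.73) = -50.00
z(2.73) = 101.91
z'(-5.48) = 9.20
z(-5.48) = -1.37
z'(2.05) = 202.16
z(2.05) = 48.64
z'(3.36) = -124.52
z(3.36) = 32.01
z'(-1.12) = 231.81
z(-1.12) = 71.60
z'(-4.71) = 91.94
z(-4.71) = 54.12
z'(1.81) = 250.24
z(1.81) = -6.52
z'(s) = -5*(1 - 7*sin(s))*(s + 7*sin(s)) - 5*(s + 7*cos(s))*(7*cos(s) + 1)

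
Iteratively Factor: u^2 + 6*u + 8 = (u + 4)*(u + 2)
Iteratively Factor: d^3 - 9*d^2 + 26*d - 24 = (d - 3)*(d^2 - 6*d + 8) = (d - 4)*(d - 3)*(d - 2)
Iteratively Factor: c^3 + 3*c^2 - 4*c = (c)*(c^2 + 3*c - 4) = c*(c + 4)*(c - 1)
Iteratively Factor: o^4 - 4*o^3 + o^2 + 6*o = (o - 2)*(o^3 - 2*o^2 - 3*o) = (o - 2)*(o + 1)*(o^2 - 3*o) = o*(o - 2)*(o + 1)*(o - 3)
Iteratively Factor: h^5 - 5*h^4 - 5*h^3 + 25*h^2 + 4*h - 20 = (h + 2)*(h^4 - 7*h^3 + 9*h^2 + 7*h - 10) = (h - 2)*(h + 2)*(h^3 - 5*h^2 - h + 5) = (h - 2)*(h - 1)*(h + 2)*(h^2 - 4*h - 5) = (h - 2)*(h - 1)*(h + 1)*(h + 2)*(h - 5)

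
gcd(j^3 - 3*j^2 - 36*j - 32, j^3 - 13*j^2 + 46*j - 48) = j - 8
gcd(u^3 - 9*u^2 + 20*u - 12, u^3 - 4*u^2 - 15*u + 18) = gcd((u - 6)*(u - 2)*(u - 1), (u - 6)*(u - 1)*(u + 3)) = u^2 - 7*u + 6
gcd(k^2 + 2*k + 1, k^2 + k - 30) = 1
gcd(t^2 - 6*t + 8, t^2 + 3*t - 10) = t - 2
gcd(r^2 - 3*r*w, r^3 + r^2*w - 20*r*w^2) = r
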